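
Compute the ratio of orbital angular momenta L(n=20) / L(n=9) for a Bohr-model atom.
2.222222

In the Bohr model, L_n = nℏ, so the ratio is purely the ratio of quantum numbers:

L_20/L_9 = 20ℏ / 9ℏ = 20/9 = 2.222222

The angular momentum scales linearly with n.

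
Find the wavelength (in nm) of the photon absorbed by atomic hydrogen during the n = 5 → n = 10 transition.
3037.5504 nm

First, find the transition energy using E_n = -13.6057 / n² eV:
E_5 = -13.6057 / 5² = -0.5442280000 eV
E_10 = -13.6057 / 10² = -0.1360570000 eV

Photon energy: |ΔE| = |E_10 - E_5| = 0.4081710000 eV

Convert to wavelength using E = hc/λ with hc = 1239.84 eV·nm:
λ = hc/E = 1239.84 eV·nm / 0.4081710000 eV
λ = 3037.5504 nm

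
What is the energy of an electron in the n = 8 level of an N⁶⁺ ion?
-10.42 eV

For hydrogen-like ions, the energy levels scale with Z²:
E_n = -13.6057 Z² / n² eV

For N⁶⁺ (Z = 7) at n = 8:
E_8 = -13.6057 × 7² / 8²
E_8 = -13.6057 × 49 / 64
E_8 = -666.6793 / 64
E_8 = -10.42 eV

The energy is 49 times more negative than hydrogen at the same n due to the stronger nuclear charge.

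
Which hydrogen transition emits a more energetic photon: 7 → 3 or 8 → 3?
8 → 3

Calculate the energy for each transition:

Transition 7 → 3:
ΔE₁ = |E_3 - E_7| = |-13.6057/3² - (-13.6057/7²)|
ΔE₁ = |-1.5117444444 - (-0.2776673469)| = 1.2340771 eV

Transition 8 → 3:
ΔE₂ = |E_3 - E_8| = |-13.6057/3² - (-13.6057/8²)|
ΔE₂ = |-1.5117444444 - (-0.2125890625)| = 1.2991554 eV

Since 1.2991554 eV > 1.2340771 eV, the transition 8 → 3 emits the more energetic photon.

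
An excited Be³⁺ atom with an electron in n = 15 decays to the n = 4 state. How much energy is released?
12.64 eV

The energy levels are E_n = -13.6057 Z² eV / n².

Energy at n = 15: E_15 = -13.6057 × 4² / 15² = -0.96752 eV
Energy at n = 4: E_4 = -13.6057 × 4² / 4² = -13.60570 eV

For emission (electron falling to lower state), the photon energy is:
E_photon = E_15 - E_4 = |-0.96752 - (-13.60570)|
E_photon = 12.64 eV

This energy is carried away by the emitted photon.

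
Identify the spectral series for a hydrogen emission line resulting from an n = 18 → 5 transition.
Pfund series

The spectral series in hydrogen are named based on the final (lower) energy level:
- Lyman series: n_final = 1 (ultraviolet)
- Balmer series: n_final = 2 (visible/near-UV)
- Paschen series: n_final = 3 (infrared)
- Brackett series: n_final = 4 (infrared)
- Pfund series: n_final = 5 (far infrared)

Since this transition ends at n = 5, it belongs to the Pfund series.

For reference, this 18 → 5 line has photon energy
ΔE = 13.6057 eV × (1/5² - 1/18²) = 0.502235099 eV,
corresponding to wavelength λ = hc/ΔE = 1239.84 eV·nm / 0.502235099 eV = 2468.645 nm in the far infrared region.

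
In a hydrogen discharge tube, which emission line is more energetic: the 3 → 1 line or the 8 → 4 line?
3 → 1

Calculate the energy for each transition:

Transition 3 → 1:
ΔE₁ = |E_1 - E_3| = |-13.6057/1² - (-13.6057/3²)|
ΔE₁ = |-13.605700000 - (-1.511744444)| = 12.093956 eV

Transition 8 → 4:
ΔE₂ = |E_4 - E_8| = |-13.6057/4² - (-13.6057/8²)|
ΔE₂ = |-0.850356250 - (-0.212589063)| = 0.637767 eV

Since 12.093956 eV > 0.637767 eV, the transition 3 → 1 emits the more energetic photon.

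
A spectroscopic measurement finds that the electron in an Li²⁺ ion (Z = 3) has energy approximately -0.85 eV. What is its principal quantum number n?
n = 12

The exact energy levels follow E_n = -13.6057 Z² / n² eV with Z = 3.

The measured value (-0.85 eV) is reported to only 2 significant figures, so we must test candidate n values and see which one matches to that precision.

Candidate energies:
  n = 10:  E = -13.6057 × 3² / 10² = -1.22451 eV
  n = 11:  E = -13.6057 × 3² / 11² = -1.01199 eV
  n = 12:  E = -13.6057 × 3² / 12² = -0.85036 eV  ← matches
  n = 13:  E = -13.6057 × 3² / 13² = -0.72456 eV
  n = 14:  E = -13.6057 × 3² / 14² = -0.62475 eV

Checking against the measurement of -0.85 eV (2 sig figs), only n = 12 agrees:
E_12 = -0.85036 eV, which rounds to -0.85 eV ✓

Therefore n = 12.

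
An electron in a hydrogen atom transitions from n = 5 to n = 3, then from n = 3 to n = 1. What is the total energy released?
13.061 eV

The energy levels of hydrogen are E_n = -13.6057 / n² eV.

First transition (5 → 3):
ΔE₁ = |E_3 - E_5|
ΔE₁ = |-1.511744444 - (-0.544228000)| = 0.967516 eV

Second transition (3 → 1):
ΔE₂ = |E_1 - E_3|
ΔE₂ = |-13.605700000 - (-1.511744444)| = 12.093956 eV

Total energy released:
E_total = ΔE₁ + ΔE₂ = 0.967516 + 12.093956 = 13.061 eV

Note: This equals the direct transition 5 → 1: 13.061 eV ✓
Energy is conserved regardless of the path taken.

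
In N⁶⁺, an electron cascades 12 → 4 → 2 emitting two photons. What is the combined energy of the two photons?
162.0401 eV

The energy levels of N⁶⁺ are E_n = -13.6057 × 7² / n² eV.

First transition (12 → 4):
ΔE₁ = |E_4 - E_12|
ΔE₁ = |-41.6674562500 - (-4.6297173611)| = 37.0377389 eV

Second transition (4 → 2):
ΔE₂ = |E_2 - E_4|
ΔE₂ = |-166.6698250000 - (-41.6674562500)| = 125.0023688 eV

Total energy released:
E_total = ΔE₁ + ΔE₂ = 37.0377389 + 125.0023688 = 162.0401 eV

Note: This equals the direct transition 12 → 2: 162.0401 eV ✓
Energy is conserved regardless of the path taken.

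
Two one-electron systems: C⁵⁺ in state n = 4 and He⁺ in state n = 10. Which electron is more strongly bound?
C⁵⁺ at n = 4 (E = -30.6128 eV)

Using E_n = -13.6057 Z² / n² eV:

C⁵⁺ (Z = 6) at n = 4:
E = -13.6057 × 6² / 4² = -13.6057 × 36 / 16 = -30.6128250 eV

He⁺ (Z = 2) at n = 10:
E = -13.6057 × 2² / 10² = -13.6057 × 4 / 100 = -0.5442280 eV

Since -30.6128250 eV < -0.5442280 eV,
C⁵⁺ at n = 4 is more tightly bound (requires more energy to ionize).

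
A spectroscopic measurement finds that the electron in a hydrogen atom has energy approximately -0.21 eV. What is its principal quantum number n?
n = 8

The exact energy levels follow E_n = -13.6057 eV / n².

The measured value (-0.21 eV) is reported to only 2 significant figures, so we must test candidate n values and see which one matches to that precision.

Candidate energies:
  n = 6:  E = -13.6057/6² = -0.37794 eV
  n = 7:  E = -13.6057/7² = -0.27767 eV
  n = 8:  E = -13.6057/8² = -0.21259 eV  ← matches
  n = 9:  E = -13.6057/9² = -0.16797 eV
  n = 10:  E = -13.6057/10² = -0.13606 eV

Checking against the measurement of -0.21 eV (2 sig figs), only n = 8 agrees:
E_8 = -0.21259 eV, which rounds to -0.21 eV ✓

Therefore n = 8.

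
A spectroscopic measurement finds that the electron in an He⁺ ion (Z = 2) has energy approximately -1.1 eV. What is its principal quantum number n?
n = 7

The exact energy levels follow E_n = -13.6057 Z² / n² eV with Z = 2.

The measured value (-1.1 eV) is reported to only 2 significant figures, so we must test candidate n values and see which one matches to that precision.

Candidate energies:
  n = 5:  E = -13.6057 × 2² / 5² = -2.17691 eV
  n = 6:  E = -13.6057 × 2² / 6² = -1.51174 eV
  n = 7:  E = -13.6057 × 2² / 7² = -1.11067 eV  ← matches
  n = 8:  E = -13.6057 × 2² / 8² = -0.85036 eV
  n = 9:  E = -13.6057 × 2² / 9² = -0.67189 eV

Checking against the measurement of -1.1 eV (2 sig figs), only n = 7 agrees:
E_7 = -1.11067 eV, which rounds to -1.1 eV ✓

Therefore n = 7.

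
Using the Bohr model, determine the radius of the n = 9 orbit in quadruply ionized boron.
0.85727 nm (or 8.57267 Å)

The Bohr radius formula is:
r_n = n² a₀ / Z

where a₀ = 0.05291772 nm is the Bohr radius.

For B⁴⁺ (Z = 5) at n = 9:
r_9 = 9² × 0.05291772 nm / 5
r_9 = 81 × 0.05291772 nm / 5
r_9 = 4.286335 nm / 5
r_9 = 0.85727 nm

The electron orbits at approximately 0.85727 nm from the nucleus.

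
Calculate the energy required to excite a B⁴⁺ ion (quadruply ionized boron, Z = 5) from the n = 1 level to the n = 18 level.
339.09268 eV

The energy levels of a hydrogen-like atom are E_n = -13.6057 Z² eV / n².

Energy at n = 1: E_1 = -13.6057 × 5² / 1² = -340.14250000 eV
Energy at n = 18: E_18 = -13.6057 × 5² / 18² = -1.04982253 eV

The excitation energy is the difference:
ΔE = E_18 - E_1
ΔE = -1.04982253 - (-340.14250000)
ΔE = 339.09268 eV

Since this is positive, energy must be absorbed (photon absorption).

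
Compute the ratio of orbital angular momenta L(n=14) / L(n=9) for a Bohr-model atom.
1.556

In the Bohr model, L_n = nℏ, so the ratio is purely the ratio of quantum numbers:

L_14/L_9 = 14ℏ / 9ℏ = 14/9 = 1.556

The angular momentum scales linearly with n.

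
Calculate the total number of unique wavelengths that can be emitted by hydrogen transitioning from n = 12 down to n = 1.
66

The electron can occupy levels n = 1, 2, ..., 12 during de-excitation — that is m = 12 - 1 + 1 = 12 distinct levels.

The number of distinct spectral lines equals the number of ways to choose 2 of these m levels (each pair gives one possible emission transition):

Number of lines = m(m-1)/2 = 12×11/2 = 66

These correspond to all possible transitions between the 12 levels:
12 → 11, 12 → 10, 12 → 9, 12 → 8, 12 → 7, 12 → 6, 12 → 5, 12 → 4...

Each transition produces a photon with a unique energy (and thus wavelength). This count does not depend on Z.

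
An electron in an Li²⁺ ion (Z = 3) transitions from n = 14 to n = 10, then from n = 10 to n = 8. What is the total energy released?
1.288550 eV

The energy levels of Li²⁺ are E_n = -13.6057 × 3² / n² eV.

First transition (14 → 10):
ΔE₁ = |E_10 - E_14|
ΔE₁ = |-1.224513000000 - (-0.624751530612)| = 0.599761469 eV

Second transition (10 → 8):
ΔE₂ = |E_8 - E_10|
ΔE₂ = |-1.913301562500 - (-1.224513000000)| = 0.688788563 eV

Total energy released:
E_total = ΔE₁ + ΔE₂ = 0.599761469 + 0.688788563 = 1.288550 eV

Note: This equals the direct transition 14 → 8: 1.288550 eV ✓
Energy is conserved regardless of the path taken.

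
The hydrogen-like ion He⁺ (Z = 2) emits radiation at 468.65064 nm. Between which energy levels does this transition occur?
n = 4 → n = 3

First, find the photon energy from the wavelength (hc = 1239.84 eV·nm):
E = hc/λ = 1239.84 eV·nm / 468.65064 nm = 2.6455528 eV

The energy levels of He⁺ satisfy E_n = -13.6057 × 2² / n² eV, so an emission n_i → n_f releases
ΔE = 13.6057 × 2² × (1/n_f² − 1/n_i²) eV.

Setting ΔE equal to the photon energy:
1/n_f² − 1/n_i² = 2.6455528 / (13.6057 × 2²) = 0.048611112

Since 1/n_i² must be positive, we need 1/n_f² > 0.048611112, i.e. n_f ≤ 4. For each allowed n_f, solve n_i = (1/n_f² − 0.048611112)^(−1/2) and check whether it is a whole number:
  n_f = 1: 1/n_i² = 1.000000000 − 0.048611112 = 0.951388888 → n_i = 1.025  (not an integer) ✗
  n_f = 2: 1/n_i² = 0.250000000 − 0.048611112 = 0.201388888 → n_i = 2.228  (not an integer) ✗
  n_f = 3: 1/n_i² = 0.111111111 − 0.048611112 = 0.062499999 → n_i = 4.000  → integer, n_i = 4 ✓
  n_f = 4: 1/n_i² = 0.062500000 − 0.048611112 = 0.013888888 → n_i = 8.485  (not an integer) ✗

Only n_f = 3 gives an integer upper level, n_i = 4.

The transition is from n = 4 to n = 3 (emission).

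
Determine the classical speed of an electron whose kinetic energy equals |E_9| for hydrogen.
2.43e+05 m/s (or 0.0811% of c)

The binding energy at n = 9 for hydrogen is:
E_9 = -13.6057/9² = -0.167972 eV
|E_9| = 0.167972 eV

Convert to Joules:
KE = 0.167972 eV × (1.602177 × 10⁻¹⁹ J/eV) = 2.6912e-20 J

Using KE = ½mv²:
v = √(2·KE/m_e)
v = √(2 × 2.6912e-20 J / 9.10938 × 10⁻³¹ kg)
v = 2.43e+05 m/s

This is approximately 0.0811% the speed of light.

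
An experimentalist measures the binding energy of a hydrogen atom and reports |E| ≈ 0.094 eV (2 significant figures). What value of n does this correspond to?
n = 12

The exact energy levels follow E_n = -13.6057 eV / n².

The measured value (-0.094 eV) is reported to only 2 significant figures, so we must test candidate n values and see which one matches to that precision.

Candidate energies:
  n = 10:  E = -13.6057/10² = -0.13606 eV
  n = 11:  E = -13.6057/11² = -0.11244 eV
  n = 12:  E = -13.6057/12² = -0.09448 eV  ← matches
  n = 13:  E = -13.6057/13² = -0.08051 eV
  n = 14:  E = -13.6057/14² = -0.06942 eV

Checking against the measurement of -0.094 eV (2 sig figs), only n = 12 agrees:
E_12 = -0.09448 eV, which rounds to -0.094 eV ✓

Therefore n = 12.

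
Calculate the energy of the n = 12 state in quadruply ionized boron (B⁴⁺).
-2.362101 eV

For hydrogen-like ions, the energy levels scale with Z²:
E_n = -13.6057 Z² / n² eV

For B⁴⁺ (Z = 5) at n = 12:
E_12 = -13.6057 × 5² / 12²
E_12 = -13.6057 × 25 / 144
E_12 = -340.1425 / 144
E_12 = -2.362101 eV

The energy is 25 times more negative than hydrogen at the same n due to the stronger nuclear charge.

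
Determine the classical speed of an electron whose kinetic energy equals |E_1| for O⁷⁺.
1.7502e+07 m/s (or 5.837885% of c)

The binding energy at n = 1 for O⁷⁺ is:
E_1 = -13.6057 × 8²/1² = -870.76480000 eV
|E_1| = 870.76480000 eV

Convert to Joules:
KE = 870.76480000 eV × (1.602177 × 10⁻¹⁹ J/eV) = 1.395119e-16 J

Using KE = ½mv²:
v = √(2·KE/m_e)
v = √(2 × 1.395119e-16 J / 9.10938 × 10⁻³¹ kg)
v = 1.7502e+07 m/s

This is approximately 5.837885% the speed of light.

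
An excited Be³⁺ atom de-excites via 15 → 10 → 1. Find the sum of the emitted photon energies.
216.72 eV

The energy levels of Be³⁺ are E_n = -13.6057 × 4² / n² eV.

First transition (15 → 10):
ΔE₁ = |E_10 - E_15|
ΔE₁ = |-2.17691200 - (-0.96751644)| = 1.20940 eV

Second transition (10 → 1):
ΔE₂ = |E_1 - E_10|
ΔE₂ = |-217.69120000 - (-2.17691200)| = 215.51429 eV

Total energy released:
E_total = ΔE₁ + ΔE₂ = 1.20940 + 215.51429 = 216.72 eV

Note: This equals the direct transition 15 → 1: 216.72 eV ✓
Energy is conserved regardless of the path taken.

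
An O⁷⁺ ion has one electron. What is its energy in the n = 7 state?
-17.7707 eV

For hydrogen-like ions, the energy levels scale with Z²:
E_n = -13.6057 Z² / n² eV

For O⁷⁺ (Z = 8) at n = 7:
E_7 = -13.6057 × 8² / 7²
E_7 = -13.6057 × 64 / 49
E_7 = -870.7648 / 49
E_7 = -17.7707 eV

The energy is 64 times more negative than hydrogen at the same n due to the stronger nuclear charge.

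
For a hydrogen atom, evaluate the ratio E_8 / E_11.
1.890625

Using E_n = -13.6057 Z² / n² eV with Z = 1:

E_8 = -13.6057 / 8² = -13.6057 / 64 = -0.21258906250 eV
E_11 = -13.6057 / 11² = -13.6057 / 121 = -0.11244380165 eV

The ratio is:
E_8/E_11 = (-0.21258906250) / (-0.11244380165)
E_8/E_11 = (-13.6057/64) / (-13.6057/121)
E_8/E_11 = 121/64
E_8/E_11 = 1.890625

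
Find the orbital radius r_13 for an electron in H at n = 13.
8.9431 nm (or 89.4309 Å)

The Bohr radius formula is:
r_n = n² a₀ / Z

where a₀ = 0.0529177 nm is the Bohr radius.

For H (Z = 1) at n = 13:
r_13 = 13² × 0.0529177 nm / 1
r_13 = 169 × 0.0529177 nm / 1
r_13 = 8.94309 nm / 1
r_13 = 8.9431 nm

The electron orbits at approximately 8.9431 nm from the nucleus.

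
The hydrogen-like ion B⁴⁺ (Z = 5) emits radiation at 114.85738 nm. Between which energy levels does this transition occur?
n = 11 → n = 5

First, find the photon energy from the wavelength (hc = 1239.84 eV·nm):
E = hc/λ = 1239.84 eV·nm / 114.85738 nm = 10.794605 eV

The energy levels of B⁴⁺ satisfy E_n = -13.6057 × 5² / n² eV, so an emission n_i → n_f releases
ΔE = 13.6057 × 5² × (1/n_f² − 1/n_i²) eV.

Setting ΔE equal to the photon energy:
1/n_f² − 1/n_i² = 10.794605 / (13.6057 × 5²) = 0.031735537

Since 1/n_i² must be positive, we need 1/n_f² > 0.031735537, i.e. n_f ≤ 5. For each allowed n_f, solve n_i = (1/n_f² − 0.031735537)^(−1/2) and check whether it is a whole number:
  n_f = 1: 1/n_i² = 1.000000000 − 0.031735537 = 0.968264463 → n_i = 1.016  (not an integer) ✗
  n_f = 2: 1/n_i² = 0.250000000 − 0.031735537 = 0.218264463 → n_i = 2.140  (not an integer) ✗
  n_f = 3: 1/n_i² = 0.111111111 − 0.031735537 = 0.079375574 → n_i = 3.549  (not an integer) ✗
  n_f = 4: 1/n_i² = 0.062500000 − 0.031735537 = 0.030764463 → n_i = 5.701  (not an integer) ✗
  n_f = 5: 1/n_i² = 0.040000000 − 0.031735537 = 0.008264463 → n_i = 11.000  → integer, n_i = 11 ✓

Only n_f = 5 gives an integer upper level, n_i = 11.

The transition is from n = 11 to n = 5 (emission).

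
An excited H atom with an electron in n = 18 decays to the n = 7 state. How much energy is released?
0.235674 eV

The energy levels are E_n = -13.6057 eV / n².

Energy at n = 18: E_18 = -13.6057 / 18² = -0.041992901 eV
Energy at n = 7: E_7 = -13.6057 / 7² = -0.277667347 eV

For emission (electron falling to lower state), the photon energy is:
E_photon = E_18 - E_7 = |-0.041992901 - (-0.277667347)|
E_photon = 0.235674 eV

This energy is carried away by the emitted photon.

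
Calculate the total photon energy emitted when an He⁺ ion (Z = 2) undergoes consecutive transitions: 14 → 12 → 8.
0.57 eV

The energy levels of He⁺ are E_n = -13.6057 × 2² / n² eV.

First transition (14 → 12):
ΔE₁ = |E_12 - E_14|
ΔE₁ = |-0.37793611 - (-0.27766735)| = 0.10027 eV

Second transition (12 → 8):
ΔE₂ = |E_8 - E_12|
ΔE₂ = |-0.85035625 - (-0.37793611)| = 0.47242 eV

Total energy released:
E_total = ΔE₁ + ΔE₂ = 0.10027 + 0.47242 = 0.57 eV

Note: This equals the direct transition 14 → 8: 0.57 eV ✓
Energy is conserved regardless of the path taken.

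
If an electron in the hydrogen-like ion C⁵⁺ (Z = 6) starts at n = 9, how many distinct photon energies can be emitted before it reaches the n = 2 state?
28

The electron can occupy levels n = 2, 3, ..., 9 during de-excitation — that is m = 9 - 2 + 1 = 8 distinct levels.

The number of distinct spectral lines equals the number of ways to choose 2 of these m levels (each pair gives one possible emission transition):

Number of lines = m(m-1)/2 = 8×7/2 = 28

These correspond to all possible transitions between the 8 levels:
9 → 8, 9 → 7, 9 → 6, 9 → 5, 9 → 4, 9 → 3, 9 → 2, 8 → 7...

Each transition produces a photon with a unique energy (and thus wavelength). This count does not depend on Z.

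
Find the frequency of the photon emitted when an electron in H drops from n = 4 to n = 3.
1.60e+14 Hz

First, find the transition energy:
E_4 = -13.6057 / 4² = -0.850356 eV
E_3 = -13.6057 / 3² = -1.511744 eV
|ΔE| = |E_3 - E_4| = 0.661388 eV

Convert to Joules: E = 0.661388 eV × (1.602177 × 10⁻¹⁹ J/eV) = 1.0597e-19 J

Using E = hf:
f = E/h = 1.0597e-19 J / (6.62607 × 10⁻³⁴ J·s)
f = 1.60e+14 Hz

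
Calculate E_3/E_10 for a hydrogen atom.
11.11111

Using E_n = -13.6057 Z² / n² eV with Z = 1:

E_3 = -13.6057 / 3² = -13.6057 / 9 = -1.51174444444 eV
E_10 = -13.6057 / 10² = -13.6057 / 100 = -0.13605700000 eV

The ratio is:
E_3/E_10 = (-1.51174444444) / (-0.13605700000)
E_3/E_10 = (-13.6057/9) / (-13.6057/100)
E_3/E_10 = 100/9
E_3/E_10 = 11.11111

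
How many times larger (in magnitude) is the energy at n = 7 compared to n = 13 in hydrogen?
3.449

Using E_n = -13.6057 Z² / n² eV with Z = 1:

E_7 = -13.6057 / 7² = -13.6057 / 49 = -0.277667347 eV
E_13 = -13.6057 / 13² = -13.6057 / 169 = -0.080507101 eV

The ratio is:
E_7/E_13 = (-0.277667347) / (-0.080507101)
E_7/E_13 = (-13.6057/49) / (-13.6057/169)
E_7/E_13 = 169/49
E_7/E_13 = 3.449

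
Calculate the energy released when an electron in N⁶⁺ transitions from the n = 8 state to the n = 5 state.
16.2503 eV

The energy levels are E_n = -13.6057 Z² eV / n².

Energy at n = 8: E_8 = -13.6057 × 7² / 8² = -10.4168641 eV
Energy at n = 5: E_5 = -13.6057 × 7² / 5² = -26.6671720 eV

For emission (electron falling to lower state), the photon energy is:
E_photon = E_8 - E_5 = |-10.4168641 - (-26.6671720)|
E_photon = 16.2503 eV

This energy is carried away by the emitted photon.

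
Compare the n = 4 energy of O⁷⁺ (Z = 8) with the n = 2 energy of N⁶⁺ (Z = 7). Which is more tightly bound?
N⁶⁺ at n = 2 (E = -166.67 eV)

Using E_n = -13.6057 Z² / n² eV:

O⁷⁺ (Z = 8) at n = 4:
E = -13.6057 × 8² / 4² = -13.6057 × 64 / 16 = -54.42280 eV

N⁶⁺ (Z = 7) at n = 2:
E = -13.6057 × 7² / 2² = -13.6057 × 49 / 4 = -166.66983 eV

Since -166.66983 eV < -54.42280 eV,
N⁶⁺ at n = 2 is more tightly bound (requires more energy to ionize).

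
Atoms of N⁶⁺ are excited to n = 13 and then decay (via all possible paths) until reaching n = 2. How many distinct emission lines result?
66

The electron can occupy levels n = 2, 3, ..., 13 during de-excitation — that is m = 13 - 2 + 1 = 12 distinct levels.

The number of distinct spectral lines equals the number of ways to choose 2 of these m levels (each pair gives one possible emission transition):

Number of lines = m(m-1)/2 = 12×11/2 = 66

These correspond to all possible transitions between the 12 levels:
13 → 12, 13 → 11, 13 → 10, 13 → 9, 13 → 8, 13 → 7, 13 → 6, 13 → 5...

Each transition produces a photon with a unique energy (and thus wavelength). This count does not depend on Z.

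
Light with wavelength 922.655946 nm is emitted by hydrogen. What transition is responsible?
n = 9 → n = 3

First, find the photon energy from the wavelength (hc = 1239.84 eV·nm):
E = hc/λ = 1239.84 eV·nm / 922.655946 nm = 1.3437728 eV

The energy levels of hydrogen satisfy E_n = -13.6057 / n² eV, so an emission n_i → n_f releases
ΔE = 13.6057 × (1/n_f² − 1/n_i²) eV.

Setting ΔE equal to the photon energy:
1/n_f² − 1/n_i² = 1.3437728 / 13.6057 = 0.098765429

Since 1/n_i² must be positive, we need 1/n_f² > 0.098765429, i.e. n_f ≤ 3. For each allowed n_f, solve n_i = (1/n_f² − 0.098765429)^(−1/2) and check whether it is a whole number:
  n_f = 1: 1/n_i² = 1.000000000 − 0.098765429 = 0.901234571 → n_i = 1.053  (not an integer) ✗
  n_f = 2: 1/n_i² = 0.250000000 − 0.098765429 = 0.151234571 → n_i = 2.571  (not an integer) ✗
  n_f = 3: 1/n_i² = 0.111111111 − 0.098765429 = 0.012345682 → n_i = 9.000  → integer, n_i = 9 ✓

Only n_f = 3 gives an integer upper level, n_i = 9.

The transition is from n = 9 to n = 3 (emission).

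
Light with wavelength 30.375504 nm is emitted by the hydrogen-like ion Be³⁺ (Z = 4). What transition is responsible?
n = 4 → n = 2

First, find the photon energy from the wavelength (hc = 1239.84 eV·nm):
E = hc/λ = 1239.84 eV·nm / 30.375504 nm = 40.817101 eV

The energy levels of Be³⁺ satisfy E_n = -13.6057 × 4² / n² eV, so an emission n_i → n_f releases
ΔE = 13.6057 × 4² × (1/n_f² − 1/n_i²) eV.

Setting ΔE equal to the photon energy:
1/n_f² − 1/n_i² = 40.817101 / (13.6057 × 4²) = 0.18750000

Since 1/n_i² must be positive, we need 1/n_f² > 0.18750000, i.e. n_f ≤ 2. For each allowed n_f, solve n_i = (1/n_f² − 0.18750000)^(−1/2) and check whether it is a whole number:
  n_f = 1: 1/n_i² = 1.00000000 − 0.18750000 = 0.81250000 → n_i = 1.109  (not an integer) ✗
  n_f = 2: 1/n_i² = 0.25000000 − 0.18750000 = 0.06250000 → n_i = 4.000  → integer, n_i = 4 ✓

Only n_f = 2 gives an integer upper level, n_i = 4.

The transition is from n = 4 to n = 2 (emission).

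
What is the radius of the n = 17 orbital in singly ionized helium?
7.6466 nm (or 76.4661 Å)

The Bohr radius formula is:
r_n = n² a₀ / Z

where a₀ = 0.0529177 nm is the Bohr radius.

For He⁺ (Z = 2) at n = 17:
r_17 = 17² × 0.0529177 nm / 2
r_17 = 289 × 0.0529177 nm / 2
r_17 = 15.29322 nm / 2
r_17 = 7.6466 nm

The electron orbits at approximately 7.6466 nm from the nucleus.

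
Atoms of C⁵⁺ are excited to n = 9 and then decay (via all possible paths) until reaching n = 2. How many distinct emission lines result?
28

The electron can occupy levels n = 2, 3, ..., 9 during de-excitation — that is m = 9 - 2 + 1 = 8 distinct levels.

The number of distinct spectral lines equals the number of ways to choose 2 of these m levels (each pair gives one possible emission transition):

Number of lines = m(m-1)/2 = 8×7/2 = 28

These correspond to all possible transitions between the 8 levels:
9 → 8, 9 → 7, 9 → 6, 9 → 5, 9 → 4, 9 → 3, 9 → 2, 8 → 7...

Each transition produces a photon with a unique energy (and thus wavelength). This count does not depend on Z.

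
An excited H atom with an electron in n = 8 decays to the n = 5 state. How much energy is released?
0.33164 eV

The energy levels are E_n = -13.6057 eV / n².

Energy at n = 8: E_8 = -13.6057 / 8² = -0.21258906 eV
Energy at n = 5: E_5 = -13.6057 / 5² = -0.54422800 eV

For emission (electron falling to lower state), the photon energy is:
E_photon = E_8 - E_5 = |-0.21258906 - (-0.54422800)|
E_photon = 0.33164 eV

This energy is carried away by the emitted photon.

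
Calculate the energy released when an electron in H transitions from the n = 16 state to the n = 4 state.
0.79721 eV

The energy levels are E_n = -13.6057 eV / n².

Energy at n = 16: E_16 = -13.6057 / 16² = -0.05314727 eV
Energy at n = 4: E_4 = -13.6057 / 4² = -0.85035625 eV

For emission (electron falling to lower state), the photon energy is:
E_photon = E_16 - E_4 = |-0.05314727 - (-0.85035625)|
E_photon = 0.79721 eV

This energy is carried away by the emitted photon.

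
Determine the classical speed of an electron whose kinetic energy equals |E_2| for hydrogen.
1.094e+06 m/s (or 0.365% of c)

The binding energy at n = 2 for hydrogen is:
E_2 = -13.6057/2² = -3.401425 eV
|E_2| = 3.401425 eV

Convert to Joules:
KE = 3.401425 eV × (1.602177 × 10⁻¹⁹ J/eV) = 5.44968e-19 J

Using KE = ½mv²:
v = √(2·KE/m_e)
v = √(2 × 5.44968e-19 J / 9.10938 × 10⁻³¹ kg)
v = 1.094e+06 m/s

This is approximately 0.365% the speed of light.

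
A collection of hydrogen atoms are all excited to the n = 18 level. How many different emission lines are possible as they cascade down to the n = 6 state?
78

The electron can occupy levels n = 6, 7, ..., 18 during de-excitation — that is m = 18 - 6 + 1 = 13 distinct levels.

The number of distinct spectral lines equals the number of ways to choose 2 of these m levels (each pair gives one possible emission transition):

Number of lines = m(m-1)/2 = 13×12/2 = 78

These correspond to all possible transitions between the 13 levels:
18 → 17, 18 → 16, 18 → 15, 18 → 14, 18 → 13, 18 → 12, 18 → 11, 18 → 10...

Each transition produces a photon with a unique energy (and thus wavelength). This count does not depend on Z.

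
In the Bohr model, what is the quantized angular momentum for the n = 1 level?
1.05457e-34 J·s (or 1ℏ)

In the Bohr model, angular momentum is quantized:
L = nℏ

where ℏ = h/(2π) = 1.0545718e-34 J·s

For n = 1:
L = 1 × 1.0545718e-34 J·s
L = 1.05457e-34 J·s

This can also be written as L = 1ℏ.
The angular momentum is an integer multiple of the reduced Planck constant.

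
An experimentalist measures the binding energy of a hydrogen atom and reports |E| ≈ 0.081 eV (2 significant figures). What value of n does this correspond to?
n = 13

The exact energy levels follow E_n = -13.6057 eV / n².

The measured value (-0.081 eV) is reported to only 2 significant figures, so we must test candidate n values and see which one matches to that precision.

Candidate energies:
  n = 11:  E = -13.6057/11² = -0.112444 eV
  n = 12:  E = -13.6057/12² = -0.094484 eV
  n = 13:  E = -13.6057/13² = -0.080507 eV  ← matches
  n = 14:  E = -13.6057/14² = -0.069417 eV
  n = 15:  E = -13.6057/15² = -0.060470 eV

Checking against the measurement of -0.081 eV (2 sig figs), only n = 13 agrees:
E_13 = -0.080507 eV, which rounds to -0.081 eV ✓

Therefore n = 13.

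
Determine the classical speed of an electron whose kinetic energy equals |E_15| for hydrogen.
1.458e+05 m/s (or 0.049% of c)

The binding energy at n = 15 for hydrogen is:
E_15 = -13.6057/15² = -0.06046978 eV
|E_15| = 0.06046978 eV

Convert to Joules:
KE = 0.06046978 eV × (1.602177 × 10⁻¹⁹ J/eV) = 9.68833e-21 J

Using KE = ½mv²:
v = √(2·KE/m_e)
v = √(2 × 9.68833e-21 J / 9.10938 × 10⁻³¹ kg)
v = 1.458e+05 m/s

This is approximately 0.049% the speed of light.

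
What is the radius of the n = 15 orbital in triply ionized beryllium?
2.9766 nm (or 29.7662 Å)

The Bohr radius formula is:
r_n = n² a₀ / Z

where a₀ = 0.0529177 nm is the Bohr radius.

For Be³⁺ (Z = 4) at n = 15:
r_15 = 15² × 0.0529177 nm / 4
r_15 = 225 × 0.0529177 nm / 4
r_15 = 11.90648 nm / 4
r_15 = 2.9766 nm

The electron orbits at approximately 2.9766 nm from the nucleus.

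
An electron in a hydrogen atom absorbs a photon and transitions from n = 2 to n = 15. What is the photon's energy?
3.340955 eV

The energy levels of a hydrogen-like atom are E_n = -13.6057 eV / n².

Energy at n = 2: E_2 = -13.6057 / 2² = -3.401425000 eV
Energy at n = 15: E_15 = -13.6057 / 15² = -0.060469778 eV

The excitation energy is the difference:
ΔE = E_15 - E_2
ΔE = -0.060469778 - (-3.401425000)
ΔE = 3.340955 eV

Since this is positive, energy must be absorbed (photon absorption).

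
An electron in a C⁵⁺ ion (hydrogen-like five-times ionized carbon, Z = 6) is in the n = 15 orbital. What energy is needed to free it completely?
2.1769 eV

The ionization energy is the energy needed to remove the electron completely (n → ∞).

For a hydrogen-like ion with Z = 6, E_n = -13.6057 Z² / n² eV.

At n = 15: E_15 = -13.6057 × 6² / 15² = -2.1769120 eV
At n = ∞: E_∞ = 0 eV

Ionization energy = E_∞ - E_15 = 0 - (-2.1769120) = 2.1769120 eV
Ionization energy ≈ 2.1769 eV

This is also called the binding energy of the electron in state n = 15.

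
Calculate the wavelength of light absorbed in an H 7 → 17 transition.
5376.844 nm

First, find the transition energy using E_n = -13.6057 / n² eV:
E_7 = -13.6057 / 7² = -0.277667347 eV
E_17 = -13.6057 / 17² = -0.047078547 eV

Photon energy: |ΔE| = |E_17 - E_7| = 0.230588800 eV

Convert to wavelength using E = hc/λ with hc = 1239.84 eV·nm:
λ = hc/E = 1239.84 eV·nm / 0.230588800 eV
λ = 5376.844 nm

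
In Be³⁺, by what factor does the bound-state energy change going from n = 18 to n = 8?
5.0625

Using E_n = -13.6057 Z² / n² eV with Z = 4:

E_8 = -13.6057 × 4² / 8² = -217.6912 / 64 = -3.4014250000 eV
E_18 = -13.6057 × 4² / 18² = -217.6912 / 324 = -0.6718864198 eV

The ratio is:
E_8/E_18 = (-3.4014250000) / (-0.6718864198)
E_8/E_18 = (-217.6912/64) / (-217.6912/324)
E_8/E_18 = 324/64
E_8/E_18 = 5.0625
(Note: the Z² factors cancel in the ratio.)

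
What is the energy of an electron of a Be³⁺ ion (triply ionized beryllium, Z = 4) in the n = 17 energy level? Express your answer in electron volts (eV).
-0.75 eV

The energy levels of a hydrogen-like atom are given by:
E_n = -13.6057 Z² / n² eV  (with Z = 4 for Be³⁺)

For n = 17:
E_17 = -13.6057 × 4² / 17²
E_17 = -13.6057 × 16 / 289
E_17 = -0.75 eV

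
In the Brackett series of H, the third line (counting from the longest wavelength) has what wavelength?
2164.94504 nm

The lines of a series are numbered from the longest wavelength (smallest ΔE) outward; the third line is the transition from n = n_f + 3 to n_f.
The Brackett series has all transitions ending at n_f = 4.

For H, the third line (γ-line) is the jump from n = 7 to n = 4:
E_7 = -13.6057 / 7² = -0.27766734694 eV
E_4 = -13.6057 / 4² = -0.85035625000 eV
ΔE = E_7 - E_4 = 0.57268890306 eV

λ = hc/E = 1239.84 eV·nm / 0.57268890306 eV
λ = 2164.94504 nm

This is the γ-line of the Brackett series in H.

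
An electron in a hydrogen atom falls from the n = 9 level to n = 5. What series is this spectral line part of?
Pfund series

The spectral series in hydrogen are named based on the final (lower) energy level:
- Lyman series: n_final = 1 (ultraviolet)
- Balmer series: n_final = 2 (visible/near-UV)
- Paschen series: n_final = 3 (infrared)
- Brackett series: n_final = 4 (infrared)
- Pfund series: n_final = 5 (far infrared)

Since this transition ends at n = 5, it belongs to the Pfund series.

For reference, this 9 → 5 line has photon energy
ΔE = 13.6057 eV × (1/5² - 1/9²) = 0.3762563951 eV,
corresponding to wavelength λ = hc/ΔE = 1239.84 eV·nm / 0.3762563951 eV = 3295.1998 nm in the far infrared region.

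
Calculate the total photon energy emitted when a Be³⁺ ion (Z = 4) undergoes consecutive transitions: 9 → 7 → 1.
215.00365 eV

The energy levels of Be³⁺ are E_n = -13.6057 × 4² / n² eV.

First transition (9 → 7):
ΔE₁ = |E_7 - E_9|
ΔE₁ = |-4.44267755102 - (-2.68754567901)| = 1.75513187 eV

Second transition (7 → 1):
ΔE₂ = |E_1 - E_7|
ΔE₂ = |-217.69120000000 - (-4.44267755102)| = 213.24852245 eV

Total energy released:
E_total = ΔE₁ + ΔE₂ = 1.75513187 + 213.24852245 = 215.00365 eV

Note: This equals the direct transition 9 → 1: 215.00365 eV ✓
Energy is conserved regardless of the path taken.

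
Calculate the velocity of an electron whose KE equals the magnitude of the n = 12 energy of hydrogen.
1.8231e+05 m/s (or 0.06081% of c)

The binding energy at n = 12 for hydrogen is:
E_12 = -13.6057/12² = -0.094484028 eV
|E_12| = 0.094484028 eV

Convert to Joules:
KE = 0.094484028 eV × (1.602177 × 10⁻¹⁹ J/eV) = 1.513801e-20 J

Using KE = ½mv²:
v = √(2·KE/m_e)
v = √(2 × 1.513801e-20 J / 9.10938 × 10⁻³¹ kg)
v = 1.8231e+05 m/s

This is approximately 0.06081% the speed of light.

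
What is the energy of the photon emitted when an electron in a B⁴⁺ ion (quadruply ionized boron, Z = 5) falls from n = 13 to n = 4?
19.2462 eV

The energy levels are E_n = -13.6057 Z² eV / n².

Energy at n = 13: E_13 = -13.6057 × 5² / 13² = -2.0126775 eV
Energy at n = 4: E_4 = -13.6057 × 5² / 4² = -21.2589063 eV

For emission (electron falling to lower state), the photon energy is:
E_photon = E_13 - E_4 = |-2.0126775 - (-21.2589063)|
E_photon = 19.2462 eV

This energy is carried away by the emitted photon.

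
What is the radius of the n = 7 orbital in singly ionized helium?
1.296484 nm (or 12.964842 Å)

The Bohr radius formula is:
r_n = n² a₀ / Z

where a₀ = 0.052917721 nm is the Bohr radius.

For He⁺ (Z = 2) at n = 7:
r_7 = 7² × 0.052917721 nm / 2
r_7 = 49 × 0.052917721 nm / 2
r_7 = 2.5929683 nm / 2
r_7 = 1.296484 nm

The electron orbits at approximately 1.296484 nm from the nucleus.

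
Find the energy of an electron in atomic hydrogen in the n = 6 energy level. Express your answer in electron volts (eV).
-0.3779 eV

The energy levels of a hydrogen-like atom are given by:
E_n = -13.6057 eV / n²

For n = 6:
E_6 = -13.6057 eV / 6²
E_6 = -13.6057 eV / 36
E_6 = -0.3779 eV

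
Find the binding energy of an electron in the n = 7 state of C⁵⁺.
9.99602 eV

The ionization energy is the energy needed to remove the electron completely (n → ∞).

For a hydrogen-like ion with Z = 6, E_n = -13.6057 Z² / n² eV.

At n = 7: E_7 = -13.6057 × 6² / 7² = -9.99602449 eV
At n = ∞: E_∞ = 0 eV

Ionization energy = E_∞ - E_7 = 0 - (-9.99602449) = 9.99602449 eV
Ionization energy ≈ 9.99602 eV

This is also called the binding energy of the electron in state n = 7.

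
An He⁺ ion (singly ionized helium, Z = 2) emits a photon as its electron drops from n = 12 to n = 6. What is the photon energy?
1.13 eV

The energy levels are E_n = -13.6057 Z² eV / n².

Energy at n = 12: E_12 = -13.6057 × 2² / 12² = -0.37794 eV
Energy at n = 6: E_6 = -13.6057 × 2² / 6² = -1.51174 eV

For emission (electron falling to lower state), the photon energy is:
E_photon = E_12 - E_6 = |-0.37794 - (-1.51174)|
E_photon = 1.13 eV

This energy is carried away by the emitted photon.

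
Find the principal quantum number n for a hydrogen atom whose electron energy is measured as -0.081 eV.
n = 13

The exact energy levels follow E_n = -13.6057 eV / n².

The measured value (-0.081 eV) is reported to only 2 significant figures, so we must test candidate n values and see which one matches to that precision.

Candidate energies:
  n = 11:  E = -13.6057/11² = -0.112444 eV
  n = 12:  E = -13.6057/12² = -0.094484 eV
  n = 13:  E = -13.6057/13² = -0.080507 eV  ← matches
  n = 14:  E = -13.6057/14² = -0.069417 eV
  n = 15:  E = -13.6057/15² = -0.060470 eV

Checking against the measurement of -0.081 eV (2 sig figs), only n = 13 agrees:
E_13 = -0.080507 eV, which rounds to -0.081 eV ✓

Therefore n = 13.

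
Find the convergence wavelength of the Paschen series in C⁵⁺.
22.781628 nm

The series limit corresponds to the transition from n = ∞ to n = 3.
This is the highest energy (shortest wavelength) transition in the Paschen series.

E_∞ = 0 eV
E_3 = -13.6057 × 6² / 3² = -54.42280000 eV

Energy at series limit:
ΔE = E_∞ - E_3 = 0 - (-54.42280000) = 54.42280000 eV
λ = hc/E = 1239.84 eV·nm / 54.42280000 eV = 22.781628 nm

This energy equals the ionization energy from the n = 3 state of C⁵⁺.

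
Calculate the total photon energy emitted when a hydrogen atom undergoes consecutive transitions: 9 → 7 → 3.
1.343773 eV

The energy levels of hydrogen are E_n = -13.6057 / n² eV.

First transition (9 → 7):
ΔE₁ = |E_7 - E_9|
ΔE₁ = |-0.277667346939 - (-0.167971604938)| = 0.109695742 eV

Second transition (7 → 3):
ΔE₂ = |E_3 - E_7|
ΔE₂ = |-1.511744444444 - (-0.277667346939)| = 1.234077098 eV

Total energy released:
E_total = ΔE₁ + ΔE₂ = 0.109695742 + 1.234077098 = 1.343773 eV

Note: This equals the direct transition 9 → 3: 1.343773 eV ✓
Energy is conserved regardless of the path taken.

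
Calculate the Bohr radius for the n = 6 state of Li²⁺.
0.6350 nm (or 6.3501 Å)

The Bohr radius formula is:
r_n = n² a₀ / Z

where a₀ = 0.0529177 nm is the Bohr radius.

For Li²⁺ (Z = 3) at n = 6:
r_6 = 6² × 0.0529177 nm / 3
r_6 = 36 × 0.0529177 nm / 3
r_6 = 1.90504 nm / 3
r_6 = 0.6350 nm

The electron orbits at approximately 0.6350 nm from the nucleus.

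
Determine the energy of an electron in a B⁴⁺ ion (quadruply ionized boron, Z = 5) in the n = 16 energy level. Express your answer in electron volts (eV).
-1.33 eV

The energy levels of a hydrogen-like atom are given by:
E_n = -13.6057 Z² / n² eV  (with Z = 5 for B⁴⁺)

For n = 16:
E_16 = -13.6057 × 5² / 16²
E_16 = -13.6057 × 25 / 256
E_16 = -1.33 eV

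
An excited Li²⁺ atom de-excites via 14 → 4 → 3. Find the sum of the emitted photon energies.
12.98 eV

The energy levels of Li²⁺ are E_n = -13.6057 × 3² / n² eV.

First transition (14 → 4):
ΔE₁ = |E_4 - E_14|
ΔE₁ = |-7.65320625 - (-0.62475153)| = 7.02845 eV

Second transition (4 → 3):
ΔE₂ = |E_3 - E_4|
ΔE₂ = |-13.60570000 - (-7.65320625)| = 5.95249 eV

Total energy released:
E_total = ΔE₁ + ΔE₂ = 7.02845 + 5.95249 = 12.98 eV

Note: This equals the direct transition 14 → 3: 12.98 eV ✓
Energy is conserved regardless of the path taken.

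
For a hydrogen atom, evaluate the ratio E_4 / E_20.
25.00

Using E_n = -13.6057 Z² / n² eV with Z = 1:

E_4 = -13.6057 / 4² = -13.6057 / 16 = -0.85035625 eV
E_20 = -13.6057 / 20² = -13.6057 / 400 = -0.03401425 eV

The ratio is:
E_4/E_20 = (-0.85035625) / (-0.03401425)
E_4/E_20 = (-13.6057/16) / (-13.6057/400)
E_4/E_20 = 400/16
E_4/E_20 = 25.00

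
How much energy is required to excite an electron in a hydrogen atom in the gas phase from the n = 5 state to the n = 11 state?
0.432 eV

The energy levels of a hydrogen-like atom are E_n = -13.6057 eV / n².

Energy at n = 5: E_5 = -13.6057 / 5² = -0.544228 eV
Energy at n = 11: E_11 = -13.6057 / 11² = -0.112444 eV

The excitation energy is the difference:
ΔE = E_11 - E_5
ΔE = -0.112444 - (-0.544228)
ΔE = 0.432 eV

Since this is positive, energy must be absorbed (photon absorption).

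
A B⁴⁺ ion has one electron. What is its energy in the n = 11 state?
-2.811 eV

For hydrogen-like ions, the energy levels scale with Z²:
E_n = -13.6057 Z² / n² eV

For B⁴⁺ (Z = 5) at n = 11:
E_11 = -13.6057 × 5² / 11²
E_11 = -13.6057 × 25 / 121
E_11 = -340.1425 / 121
E_11 = -2.811 eV

The energy is 25 times more negative than hydrogen at the same n due to the stronger nuclear charge.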